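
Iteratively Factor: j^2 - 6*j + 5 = (j - 5)*(j - 1)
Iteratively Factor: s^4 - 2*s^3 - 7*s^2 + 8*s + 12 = (s + 1)*(s^3 - 3*s^2 - 4*s + 12) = (s + 1)*(s + 2)*(s^2 - 5*s + 6) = (s - 2)*(s + 1)*(s + 2)*(s - 3)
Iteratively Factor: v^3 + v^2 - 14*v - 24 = (v + 2)*(v^2 - v - 12) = (v + 2)*(v + 3)*(v - 4)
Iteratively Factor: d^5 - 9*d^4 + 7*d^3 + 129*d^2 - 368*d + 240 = (d - 5)*(d^4 - 4*d^3 - 13*d^2 + 64*d - 48) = (d - 5)*(d - 4)*(d^3 - 13*d + 12) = (d - 5)*(d - 4)*(d - 1)*(d^2 + d - 12) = (d - 5)*(d - 4)*(d - 3)*(d - 1)*(d + 4)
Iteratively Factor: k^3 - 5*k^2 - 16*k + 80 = (k + 4)*(k^2 - 9*k + 20) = (k - 5)*(k + 4)*(k - 4)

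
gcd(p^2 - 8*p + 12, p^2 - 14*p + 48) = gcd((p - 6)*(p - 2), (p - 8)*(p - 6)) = p - 6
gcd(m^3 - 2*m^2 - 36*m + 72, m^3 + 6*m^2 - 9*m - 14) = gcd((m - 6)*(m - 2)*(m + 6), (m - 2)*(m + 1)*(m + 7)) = m - 2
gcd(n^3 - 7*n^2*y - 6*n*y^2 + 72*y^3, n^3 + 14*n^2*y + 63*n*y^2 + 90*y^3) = n + 3*y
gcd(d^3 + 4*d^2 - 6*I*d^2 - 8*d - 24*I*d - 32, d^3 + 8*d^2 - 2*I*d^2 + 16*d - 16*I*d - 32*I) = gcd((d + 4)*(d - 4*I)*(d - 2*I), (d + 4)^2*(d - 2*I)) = d^2 + d*(4 - 2*I) - 8*I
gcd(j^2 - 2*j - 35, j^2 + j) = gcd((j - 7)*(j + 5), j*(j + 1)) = 1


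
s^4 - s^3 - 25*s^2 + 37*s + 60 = (s - 4)*(s - 3)*(s + 1)*(s + 5)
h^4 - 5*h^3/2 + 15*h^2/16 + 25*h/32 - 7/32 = (h - 7/4)*(h - 1)*(h - 1/4)*(h + 1/2)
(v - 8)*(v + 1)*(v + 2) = v^3 - 5*v^2 - 22*v - 16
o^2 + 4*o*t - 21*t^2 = (o - 3*t)*(o + 7*t)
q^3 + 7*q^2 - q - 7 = (q - 1)*(q + 1)*(q + 7)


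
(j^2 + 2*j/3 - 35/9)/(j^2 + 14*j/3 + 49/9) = (3*j - 5)/(3*j + 7)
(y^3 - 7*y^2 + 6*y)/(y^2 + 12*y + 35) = y*(y^2 - 7*y + 6)/(y^2 + 12*y + 35)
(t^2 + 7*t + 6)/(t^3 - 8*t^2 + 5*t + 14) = (t + 6)/(t^2 - 9*t + 14)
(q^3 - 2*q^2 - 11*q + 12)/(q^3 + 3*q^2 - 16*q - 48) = (q - 1)/(q + 4)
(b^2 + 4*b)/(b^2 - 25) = b*(b + 4)/(b^2 - 25)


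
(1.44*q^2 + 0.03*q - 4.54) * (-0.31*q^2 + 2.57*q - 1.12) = -0.4464*q^4 + 3.6915*q^3 - 0.1283*q^2 - 11.7014*q + 5.0848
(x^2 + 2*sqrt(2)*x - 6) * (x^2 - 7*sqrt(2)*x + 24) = x^4 - 5*sqrt(2)*x^3 - 10*x^2 + 90*sqrt(2)*x - 144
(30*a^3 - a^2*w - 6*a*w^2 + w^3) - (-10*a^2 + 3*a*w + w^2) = 30*a^3 - a^2*w + 10*a^2 - 6*a*w^2 - 3*a*w + w^3 - w^2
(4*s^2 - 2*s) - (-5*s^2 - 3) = 9*s^2 - 2*s + 3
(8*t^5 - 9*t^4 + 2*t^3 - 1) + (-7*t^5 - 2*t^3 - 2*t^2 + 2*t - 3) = t^5 - 9*t^4 - 2*t^2 + 2*t - 4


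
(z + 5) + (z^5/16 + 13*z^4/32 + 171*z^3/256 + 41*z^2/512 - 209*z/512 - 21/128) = z^5/16 + 13*z^4/32 + 171*z^3/256 + 41*z^2/512 + 303*z/512 + 619/128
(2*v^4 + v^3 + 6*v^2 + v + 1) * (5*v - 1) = 10*v^5 + 3*v^4 + 29*v^3 - v^2 + 4*v - 1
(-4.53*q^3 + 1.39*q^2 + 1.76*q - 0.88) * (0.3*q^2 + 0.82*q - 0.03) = -1.359*q^5 - 3.2976*q^4 + 1.8037*q^3 + 1.1375*q^2 - 0.7744*q + 0.0264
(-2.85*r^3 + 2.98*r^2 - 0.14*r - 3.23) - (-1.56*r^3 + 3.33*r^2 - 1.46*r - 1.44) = -1.29*r^3 - 0.35*r^2 + 1.32*r - 1.79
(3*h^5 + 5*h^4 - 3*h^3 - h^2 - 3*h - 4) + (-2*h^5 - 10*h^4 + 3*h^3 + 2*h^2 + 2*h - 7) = h^5 - 5*h^4 + h^2 - h - 11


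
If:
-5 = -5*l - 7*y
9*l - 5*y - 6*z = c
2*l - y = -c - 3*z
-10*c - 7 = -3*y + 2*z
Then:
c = -293/503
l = 156/503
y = 1735/3521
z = 534/3521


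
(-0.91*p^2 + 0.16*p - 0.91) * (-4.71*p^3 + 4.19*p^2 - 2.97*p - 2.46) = 4.2861*p^5 - 4.5665*p^4 + 7.6592*p^3 - 2.0495*p^2 + 2.3091*p + 2.2386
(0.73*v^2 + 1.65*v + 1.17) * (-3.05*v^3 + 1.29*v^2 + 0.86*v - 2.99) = -2.2265*v^5 - 4.0908*v^4 - 0.8122*v^3 + 0.7456*v^2 - 3.9273*v - 3.4983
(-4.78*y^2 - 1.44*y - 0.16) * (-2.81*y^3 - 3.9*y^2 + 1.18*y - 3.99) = 13.4318*y^5 + 22.6884*y^4 + 0.4252*y^3 + 17.997*y^2 + 5.5568*y + 0.6384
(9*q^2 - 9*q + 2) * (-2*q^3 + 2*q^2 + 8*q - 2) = -18*q^5 + 36*q^4 + 50*q^3 - 86*q^2 + 34*q - 4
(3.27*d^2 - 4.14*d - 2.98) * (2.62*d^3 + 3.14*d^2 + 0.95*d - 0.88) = 8.5674*d^5 - 0.578999999999999*d^4 - 17.7007*d^3 - 16.1678*d^2 + 0.8122*d + 2.6224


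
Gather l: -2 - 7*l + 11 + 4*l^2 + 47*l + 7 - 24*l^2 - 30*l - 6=-20*l^2 + 10*l + 10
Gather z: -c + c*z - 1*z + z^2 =-c + z^2 + z*(c - 1)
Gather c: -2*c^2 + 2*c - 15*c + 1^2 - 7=-2*c^2 - 13*c - 6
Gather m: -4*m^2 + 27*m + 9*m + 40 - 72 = -4*m^2 + 36*m - 32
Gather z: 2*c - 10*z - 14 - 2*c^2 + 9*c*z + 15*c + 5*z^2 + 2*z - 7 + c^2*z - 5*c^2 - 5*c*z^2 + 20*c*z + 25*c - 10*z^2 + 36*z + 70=-7*c^2 + 42*c + z^2*(-5*c - 5) + z*(c^2 + 29*c + 28) + 49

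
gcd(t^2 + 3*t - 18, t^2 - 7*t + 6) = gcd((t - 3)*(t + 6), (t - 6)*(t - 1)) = 1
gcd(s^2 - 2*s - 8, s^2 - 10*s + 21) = 1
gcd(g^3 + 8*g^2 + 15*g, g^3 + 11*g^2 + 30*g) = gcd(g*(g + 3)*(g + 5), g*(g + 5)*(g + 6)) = g^2 + 5*g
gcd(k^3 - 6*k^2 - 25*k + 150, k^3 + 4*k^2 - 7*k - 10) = k + 5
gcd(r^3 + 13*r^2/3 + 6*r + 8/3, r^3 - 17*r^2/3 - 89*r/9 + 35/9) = 1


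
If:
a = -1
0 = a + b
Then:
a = -1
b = 1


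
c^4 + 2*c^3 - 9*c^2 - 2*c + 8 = (c - 2)*(c - 1)*(c + 1)*(c + 4)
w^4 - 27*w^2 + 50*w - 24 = (w - 4)*(w - 1)^2*(w + 6)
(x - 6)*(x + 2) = x^2 - 4*x - 12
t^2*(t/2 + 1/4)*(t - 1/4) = t^4/2 + t^3/8 - t^2/16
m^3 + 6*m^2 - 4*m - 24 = (m - 2)*(m + 2)*(m + 6)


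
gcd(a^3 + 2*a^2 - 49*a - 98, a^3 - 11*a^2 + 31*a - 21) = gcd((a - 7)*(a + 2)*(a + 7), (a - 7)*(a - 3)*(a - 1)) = a - 7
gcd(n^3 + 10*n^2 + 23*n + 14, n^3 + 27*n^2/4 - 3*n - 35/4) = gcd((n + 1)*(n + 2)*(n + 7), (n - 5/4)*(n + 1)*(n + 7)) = n^2 + 8*n + 7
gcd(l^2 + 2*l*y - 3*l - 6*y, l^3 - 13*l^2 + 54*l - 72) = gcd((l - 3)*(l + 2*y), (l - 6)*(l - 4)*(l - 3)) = l - 3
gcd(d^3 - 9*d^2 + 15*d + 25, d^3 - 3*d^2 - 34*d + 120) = d - 5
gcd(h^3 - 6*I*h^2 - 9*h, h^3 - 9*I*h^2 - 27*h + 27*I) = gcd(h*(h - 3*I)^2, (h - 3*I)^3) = h^2 - 6*I*h - 9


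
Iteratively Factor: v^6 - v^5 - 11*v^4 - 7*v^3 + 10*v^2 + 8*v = (v + 1)*(v^5 - 2*v^4 - 9*v^3 + 2*v^2 + 8*v) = (v - 4)*(v + 1)*(v^4 + 2*v^3 - v^2 - 2*v) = v*(v - 4)*(v + 1)*(v^3 + 2*v^2 - v - 2) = v*(v - 4)*(v + 1)*(v + 2)*(v^2 - 1) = v*(v - 4)*(v - 1)*(v + 1)*(v + 2)*(v + 1)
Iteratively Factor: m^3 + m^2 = (m)*(m^2 + m) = m*(m + 1)*(m)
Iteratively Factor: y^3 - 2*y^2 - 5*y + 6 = (y + 2)*(y^2 - 4*y + 3) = (y - 1)*(y + 2)*(y - 3)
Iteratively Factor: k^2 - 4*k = (k - 4)*(k)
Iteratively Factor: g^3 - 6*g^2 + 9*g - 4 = (g - 4)*(g^2 - 2*g + 1) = (g - 4)*(g - 1)*(g - 1)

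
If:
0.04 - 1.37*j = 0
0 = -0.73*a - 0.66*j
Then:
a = -0.03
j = 0.03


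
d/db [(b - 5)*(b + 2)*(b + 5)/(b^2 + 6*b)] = (b^4 + 12*b^3 + 37*b^2 + 100*b + 300)/(b^2*(b^2 + 12*b + 36))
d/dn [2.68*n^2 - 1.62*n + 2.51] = 5.36*n - 1.62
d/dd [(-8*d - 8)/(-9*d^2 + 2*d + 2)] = 72*d*(-d - 2)/(81*d^4 - 36*d^3 - 32*d^2 + 8*d + 4)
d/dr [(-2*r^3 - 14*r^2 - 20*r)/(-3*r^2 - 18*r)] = 2*(r^2 + 12*r + 32)/(3*(r^2 + 12*r + 36))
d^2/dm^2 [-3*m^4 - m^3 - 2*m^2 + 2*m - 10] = -36*m^2 - 6*m - 4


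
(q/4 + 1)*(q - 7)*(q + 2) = q^3/4 - q^2/4 - 17*q/2 - 14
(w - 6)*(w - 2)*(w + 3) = w^3 - 5*w^2 - 12*w + 36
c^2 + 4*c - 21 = (c - 3)*(c + 7)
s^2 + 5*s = s*(s + 5)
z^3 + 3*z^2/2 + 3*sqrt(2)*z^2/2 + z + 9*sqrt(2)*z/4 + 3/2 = (z + 3/2)*(z + sqrt(2)/2)*(z + sqrt(2))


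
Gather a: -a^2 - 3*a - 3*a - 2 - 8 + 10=-a^2 - 6*a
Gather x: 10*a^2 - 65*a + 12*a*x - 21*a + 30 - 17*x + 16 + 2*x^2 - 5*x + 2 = 10*a^2 - 86*a + 2*x^2 + x*(12*a - 22) + 48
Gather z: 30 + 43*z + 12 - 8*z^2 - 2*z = -8*z^2 + 41*z + 42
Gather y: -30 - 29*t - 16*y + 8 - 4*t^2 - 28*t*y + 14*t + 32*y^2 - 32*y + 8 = -4*t^2 - 15*t + 32*y^2 + y*(-28*t - 48) - 14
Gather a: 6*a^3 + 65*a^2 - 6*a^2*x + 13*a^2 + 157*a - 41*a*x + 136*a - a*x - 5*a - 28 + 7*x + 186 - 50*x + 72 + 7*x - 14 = 6*a^3 + a^2*(78 - 6*x) + a*(288 - 42*x) - 36*x + 216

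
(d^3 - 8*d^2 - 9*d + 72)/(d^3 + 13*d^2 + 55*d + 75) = (d^2 - 11*d + 24)/(d^2 + 10*d + 25)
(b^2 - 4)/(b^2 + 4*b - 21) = (b^2 - 4)/(b^2 + 4*b - 21)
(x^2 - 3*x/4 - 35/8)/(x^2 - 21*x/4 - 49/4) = (x - 5/2)/(x - 7)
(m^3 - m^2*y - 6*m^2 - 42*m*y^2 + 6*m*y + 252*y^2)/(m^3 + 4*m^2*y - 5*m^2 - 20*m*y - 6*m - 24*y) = (m^2 - m*y - 42*y^2)/(m^2 + 4*m*y + m + 4*y)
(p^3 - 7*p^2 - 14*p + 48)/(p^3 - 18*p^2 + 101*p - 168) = (p^2 + p - 6)/(p^2 - 10*p + 21)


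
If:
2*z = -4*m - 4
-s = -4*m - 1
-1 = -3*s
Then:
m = -1/6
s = 1/3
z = -5/3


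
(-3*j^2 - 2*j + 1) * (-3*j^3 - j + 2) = 9*j^5 + 6*j^4 - 4*j^2 - 5*j + 2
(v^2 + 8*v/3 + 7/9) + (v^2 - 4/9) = 2*v^2 + 8*v/3 + 1/3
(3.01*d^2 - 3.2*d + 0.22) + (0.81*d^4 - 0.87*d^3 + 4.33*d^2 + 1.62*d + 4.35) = 0.81*d^4 - 0.87*d^3 + 7.34*d^2 - 1.58*d + 4.57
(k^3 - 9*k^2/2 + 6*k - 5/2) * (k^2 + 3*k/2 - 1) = k^5 - 3*k^4 - 7*k^3/4 + 11*k^2 - 39*k/4 + 5/2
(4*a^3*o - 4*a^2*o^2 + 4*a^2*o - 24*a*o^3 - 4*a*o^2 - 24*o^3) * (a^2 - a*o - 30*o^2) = 4*a^5*o - 8*a^4*o^2 + 4*a^4*o - 140*a^3*o^3 - 8*a^3*o^2 + 144*a^2*o^4 - 140*a^2*o^3 + 720*a*o^5 + 144*a*o^4 + 720*o^5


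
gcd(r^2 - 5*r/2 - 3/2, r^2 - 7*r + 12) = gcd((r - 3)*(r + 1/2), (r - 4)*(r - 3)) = r - 3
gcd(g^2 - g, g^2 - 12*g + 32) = 1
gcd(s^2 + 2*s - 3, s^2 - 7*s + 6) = s - 1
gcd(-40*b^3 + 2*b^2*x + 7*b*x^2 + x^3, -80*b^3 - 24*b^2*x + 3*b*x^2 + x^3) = 4*b + x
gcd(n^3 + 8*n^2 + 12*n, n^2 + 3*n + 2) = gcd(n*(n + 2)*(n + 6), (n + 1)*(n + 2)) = n + 2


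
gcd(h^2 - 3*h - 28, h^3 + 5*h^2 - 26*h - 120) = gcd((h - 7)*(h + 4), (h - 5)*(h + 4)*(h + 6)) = h + 4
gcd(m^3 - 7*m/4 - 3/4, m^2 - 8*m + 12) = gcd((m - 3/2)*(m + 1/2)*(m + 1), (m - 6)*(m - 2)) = 1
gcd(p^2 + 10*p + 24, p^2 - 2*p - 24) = p + 4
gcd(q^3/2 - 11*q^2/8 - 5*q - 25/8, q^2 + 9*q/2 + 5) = 1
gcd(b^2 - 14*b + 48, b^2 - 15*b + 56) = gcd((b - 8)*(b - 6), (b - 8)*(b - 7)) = b - 8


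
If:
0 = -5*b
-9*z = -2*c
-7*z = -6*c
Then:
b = 0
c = 0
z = 0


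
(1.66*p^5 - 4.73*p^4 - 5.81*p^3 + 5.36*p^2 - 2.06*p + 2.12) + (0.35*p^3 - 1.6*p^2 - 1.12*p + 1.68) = 1.66*p^5 - 4.73*p^4 - 5.46*p^3 + 3.76*p^2 - 3.18*p + 3.8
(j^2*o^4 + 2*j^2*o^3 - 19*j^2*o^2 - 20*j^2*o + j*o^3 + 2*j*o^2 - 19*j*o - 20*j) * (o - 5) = j^2*o^5 - 3*j^2*o^4 - 29*j^2*o^3 + 75*j^2*o^2 + 100*j^2*o + j*o^4 - 3*j*o^3 - 29*j*o^2 + 75*j*o + 100*j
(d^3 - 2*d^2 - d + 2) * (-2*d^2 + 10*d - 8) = -2*d^5 + 14*d^4 - 26*d^3 + 2*d^2 + 28*d - 16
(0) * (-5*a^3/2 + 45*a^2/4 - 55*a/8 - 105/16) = 0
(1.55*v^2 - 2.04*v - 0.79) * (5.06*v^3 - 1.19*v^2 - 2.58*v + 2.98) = 7.843*v^5 - 12.1669*v^4 - 5.5688*v^3 + 10.8223*v^2 - 4.041*v - 2.3542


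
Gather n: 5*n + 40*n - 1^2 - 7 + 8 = 45*n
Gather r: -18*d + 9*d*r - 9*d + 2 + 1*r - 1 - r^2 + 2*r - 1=-27*d - r^2 + r*(9*d + 3)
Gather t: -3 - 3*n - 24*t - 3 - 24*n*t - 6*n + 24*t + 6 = -24*n*t - 9*n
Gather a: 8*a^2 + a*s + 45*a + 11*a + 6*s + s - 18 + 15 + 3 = 8*a^2 + a*(s + 56) + 7*s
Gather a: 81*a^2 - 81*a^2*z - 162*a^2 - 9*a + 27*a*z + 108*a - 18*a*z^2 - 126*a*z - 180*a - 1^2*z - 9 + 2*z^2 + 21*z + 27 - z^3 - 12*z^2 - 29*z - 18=a^2*(-81*z - 81) + a*(-18*z^2 - 99*z - 81) - z^3 - 10*z^2 - 9*z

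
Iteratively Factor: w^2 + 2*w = (w)*(w + 2)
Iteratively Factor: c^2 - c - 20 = (c + 4)*(c - 5)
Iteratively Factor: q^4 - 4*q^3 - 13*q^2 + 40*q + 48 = (q - 4)*(q^3 - 13*q - 12) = (q - 4)*(q + 1)*(q^2 - q - 12) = (q - 4)*(q + 1)*(q + 3)*(q - 4)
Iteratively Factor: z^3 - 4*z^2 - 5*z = (z - 5)*(z^2 + z) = z*(z - 5)*(z + 1)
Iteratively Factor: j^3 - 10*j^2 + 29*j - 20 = (j - 1)*(j^2 - 9*j + 20) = (j - 5)*(j - 1)*(j - 4)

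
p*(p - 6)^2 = p^3 - 12*p^2 + 36*p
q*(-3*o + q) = -3*o*q + q^2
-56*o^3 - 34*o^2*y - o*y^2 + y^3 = (-7*o + y)*(2*o + y)*(4*o + y)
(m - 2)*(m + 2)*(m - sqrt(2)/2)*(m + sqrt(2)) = m^4 + sqrt(2)*m^3/2 - 5*m^2 - 2*sqrt(2)*m + 4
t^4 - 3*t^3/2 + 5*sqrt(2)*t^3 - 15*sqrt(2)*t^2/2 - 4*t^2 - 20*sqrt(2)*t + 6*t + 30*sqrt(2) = (t - 2)*(t - 3/2)*(t + 2)*(t + 5*sqrt(2))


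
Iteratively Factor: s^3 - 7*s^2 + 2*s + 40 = (s - 5)*(s^2 - 2*s - 8) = (s - 5)*(s - 4)*(s + 2)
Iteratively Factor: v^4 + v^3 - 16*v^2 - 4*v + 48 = (v - 2)*(v^3 + 3*v^2 - 10*v - 24) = (v - 2)*(v + 2)*(v^2 + v - 12) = (v - 3)*(v - 2)*(v + 2)*(v + 4)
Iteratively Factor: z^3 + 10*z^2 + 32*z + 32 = (z + 2)*(z^2 + 8*z + 16) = (z + 2)*(z + 4)*(z + 4)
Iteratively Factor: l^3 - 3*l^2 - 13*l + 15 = (l + 3)*(l^2 - 6*l + 5) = (l - 5)*(l + 3)*(l - 1)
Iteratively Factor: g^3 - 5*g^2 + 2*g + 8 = (g - 2)*(g^2 - 3*g - 4) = (g - 2)*(g + 1)*(g - 4)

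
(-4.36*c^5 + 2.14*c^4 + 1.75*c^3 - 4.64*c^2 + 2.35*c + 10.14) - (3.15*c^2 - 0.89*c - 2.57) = -4.36*c^5 + 2.14*c^4 + 1.75*c^3 - 7.79*c^2 + 3.24*c + 12.71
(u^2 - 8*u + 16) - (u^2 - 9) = 25 - 8*u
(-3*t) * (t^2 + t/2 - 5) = -3*t^3 - 3*t^2/2 + 15*t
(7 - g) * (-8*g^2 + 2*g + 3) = 8*g^3 - 58*g^2 + 11*g + 21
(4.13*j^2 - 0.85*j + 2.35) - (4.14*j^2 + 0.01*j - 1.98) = -0.00999999999999979*j^2 - 0.86*j + 4.33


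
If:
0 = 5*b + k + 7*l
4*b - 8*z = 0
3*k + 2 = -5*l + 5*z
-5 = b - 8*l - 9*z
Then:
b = -16/21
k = -487/168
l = 23/24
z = -8/21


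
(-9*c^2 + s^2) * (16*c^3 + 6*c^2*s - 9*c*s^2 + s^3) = -144*c^5 - 54*c^4*s + 97*c^3*s^2 - 3*c^2*s^3 - 9*c*s^4 + s^5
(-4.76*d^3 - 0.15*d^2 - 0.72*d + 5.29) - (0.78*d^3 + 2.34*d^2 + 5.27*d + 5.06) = -5.54*d^3 - 2.49*d^2 - 5.99*d + 0.23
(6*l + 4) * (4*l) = 24*l^2 + 16*l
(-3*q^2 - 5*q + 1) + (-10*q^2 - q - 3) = -13*q^2 - 6*q - 2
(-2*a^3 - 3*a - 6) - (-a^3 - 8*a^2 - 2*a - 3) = -a^3 + 8*a^2 - a - 3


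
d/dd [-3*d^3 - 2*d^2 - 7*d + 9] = -9*d^2 - 4*d - 7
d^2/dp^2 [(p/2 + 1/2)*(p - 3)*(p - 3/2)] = 3*p - 7/2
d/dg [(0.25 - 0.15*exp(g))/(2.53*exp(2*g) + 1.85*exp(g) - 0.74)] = (0.3795*exp(2*g) - 1.265*exp(g) - 0.3515)*exp(g)/(6.4009*exp(4*g) + 9.361*exp(3*g) - 0.321899999999999*exp(2*g) - 2.738*exp(g) + 0.5476)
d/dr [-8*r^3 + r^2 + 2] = 2*r*(1 - 12*r)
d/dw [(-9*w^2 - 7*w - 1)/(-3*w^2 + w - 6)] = (-30*w^2 + 102*w + 43)/(9*w^4 - 6*w^3 + 37*w^2 - 12*w + 36)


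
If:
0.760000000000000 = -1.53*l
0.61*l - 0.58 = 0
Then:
No Solution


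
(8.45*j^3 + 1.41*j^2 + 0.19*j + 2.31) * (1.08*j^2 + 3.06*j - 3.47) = 9.126*j^5 + 27.3798*j^4 - 24.8017*j^3 - 1.8165*j^2 + 6.4093*j - 8.0157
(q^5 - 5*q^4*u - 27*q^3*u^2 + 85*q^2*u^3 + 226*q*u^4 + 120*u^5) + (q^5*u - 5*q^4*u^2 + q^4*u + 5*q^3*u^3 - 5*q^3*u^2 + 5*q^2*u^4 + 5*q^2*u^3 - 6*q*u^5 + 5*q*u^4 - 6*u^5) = q^5*u + q^5 - 5*q^4*u^2 - 4*q^4*u + 5*q^3*u^3 - 32*q^3*u^2 + 5*q^2*u^4 + 90*q^2*u^3 - 6*q*u^5 + 231*q*u^4 + 114*u^5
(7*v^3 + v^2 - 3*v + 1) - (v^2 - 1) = 7*v^3 - 3*v + 2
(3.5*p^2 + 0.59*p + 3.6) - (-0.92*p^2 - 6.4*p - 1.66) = 4.42*p^2 + 6.99*p + 5.26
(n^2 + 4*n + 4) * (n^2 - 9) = n^4 + 4*n^3 - 5*n^2 - 36*n - 36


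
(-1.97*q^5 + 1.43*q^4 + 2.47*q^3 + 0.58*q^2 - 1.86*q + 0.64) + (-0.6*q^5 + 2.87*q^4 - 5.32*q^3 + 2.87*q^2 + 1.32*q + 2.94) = -2.57*q^5 + 4.3*q^4 - 2.85*q^3 + 3.45*q^2 - 0.54*q + 3.58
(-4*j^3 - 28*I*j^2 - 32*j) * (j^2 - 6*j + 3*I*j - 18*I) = -4*j^5 + 24*j^4 - 40*I*j^4 + 52*j^3 + 240*I*j^3 - 312*j^2 - 96*I*j^2 + 576*I*j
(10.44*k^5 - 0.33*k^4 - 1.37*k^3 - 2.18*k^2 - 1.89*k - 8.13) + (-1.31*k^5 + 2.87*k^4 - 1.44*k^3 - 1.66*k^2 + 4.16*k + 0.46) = 9.13*k^5 + 2.54*k^4 - 2.81*k^3 - 3.84*k^2 + 2.27*k - 7.67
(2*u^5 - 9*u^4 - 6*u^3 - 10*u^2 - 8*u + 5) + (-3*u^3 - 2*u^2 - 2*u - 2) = 2*u^5 - 9*u^4 - 9*u^3 - 12*u^2 - 10*u + 3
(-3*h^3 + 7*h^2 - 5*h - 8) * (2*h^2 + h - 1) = -6*h^5 + 11*h^4 - 28*h^2 - 3*h + 8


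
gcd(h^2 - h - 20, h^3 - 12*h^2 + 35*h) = h - 5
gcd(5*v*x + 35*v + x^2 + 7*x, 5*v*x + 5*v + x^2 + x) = 5*v + x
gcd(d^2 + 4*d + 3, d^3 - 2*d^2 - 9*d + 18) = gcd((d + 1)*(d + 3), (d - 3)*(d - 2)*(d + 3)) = d + 3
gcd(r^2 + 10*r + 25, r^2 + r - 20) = r + 5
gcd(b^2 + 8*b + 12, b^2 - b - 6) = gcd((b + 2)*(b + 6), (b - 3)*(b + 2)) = b + 2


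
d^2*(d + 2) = d^3 + 2*d^2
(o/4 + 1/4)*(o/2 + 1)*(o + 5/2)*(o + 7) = o^4/8 + 25*o^3/16 + 6*o^2 + 143*o/16 + 35/8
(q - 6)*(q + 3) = q^2 - 3*q - 18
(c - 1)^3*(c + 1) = c^4 - 2*c^3 + 2*c - 1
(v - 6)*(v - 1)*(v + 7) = v^3 - 43*v + 42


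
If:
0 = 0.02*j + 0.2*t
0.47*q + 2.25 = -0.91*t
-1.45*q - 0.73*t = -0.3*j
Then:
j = -75.24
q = -19.36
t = 7.52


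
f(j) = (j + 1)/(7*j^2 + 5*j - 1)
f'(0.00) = -6.00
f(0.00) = -1.00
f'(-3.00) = -0.01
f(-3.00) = -0.04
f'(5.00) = -0.01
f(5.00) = 0.03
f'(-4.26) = -0.01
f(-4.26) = -0.03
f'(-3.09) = -0.01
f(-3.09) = -0.04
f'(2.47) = -0.03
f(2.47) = 0.06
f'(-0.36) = -0.52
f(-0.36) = -0.34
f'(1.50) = -0.09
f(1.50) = 0.11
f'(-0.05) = -3.50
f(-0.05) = -0.77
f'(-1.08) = 0.31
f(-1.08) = -0.05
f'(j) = (-14*j - 5)*(j + 1)/(7*j^2 + 5*j - 1)^2 + 1/(7*j^2 + 5*j - 1) = (7*j^2 + 5*j - (j + 1)*(14*j + 5) - 1)/(7*j^2 + 5*j - 1)^2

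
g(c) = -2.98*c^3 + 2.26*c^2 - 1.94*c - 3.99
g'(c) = -8.94*c^2 + 4.52*c - 1.94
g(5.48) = -437.16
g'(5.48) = -245.64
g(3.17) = -82.36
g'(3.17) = -77.45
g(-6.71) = 1011.07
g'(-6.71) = -434.78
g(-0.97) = 2.74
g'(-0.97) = -14.74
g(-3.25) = 128.48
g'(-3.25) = -111.06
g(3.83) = -145.69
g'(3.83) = -115.77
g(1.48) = -11.57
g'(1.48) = -14.83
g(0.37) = -4.55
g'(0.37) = -1.49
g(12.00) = -4851.27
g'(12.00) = -1235.06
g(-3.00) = 102.63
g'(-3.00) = -95.96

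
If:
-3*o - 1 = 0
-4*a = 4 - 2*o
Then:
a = -7/6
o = -1/3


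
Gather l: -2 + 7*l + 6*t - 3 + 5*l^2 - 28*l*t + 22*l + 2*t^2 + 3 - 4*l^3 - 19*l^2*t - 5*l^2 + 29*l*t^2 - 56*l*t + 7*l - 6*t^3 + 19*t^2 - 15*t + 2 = -4*l^3 - 19*l^2*t + l*(29*t^2 - 84*t + 36) - 6*t^3 + 21*t^2 - 9*t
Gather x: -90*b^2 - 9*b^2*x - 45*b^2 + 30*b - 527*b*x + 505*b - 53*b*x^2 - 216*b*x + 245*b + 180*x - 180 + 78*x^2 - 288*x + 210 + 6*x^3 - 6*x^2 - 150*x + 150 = -135*b^2 + 780*b + 6*x^3 + x^2*(72 - 53*b) + x*(-9*b^2 - 743*b - 258) + 180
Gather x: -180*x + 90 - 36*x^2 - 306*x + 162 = -36*x^2 - 486*x + 252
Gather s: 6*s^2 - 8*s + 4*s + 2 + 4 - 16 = 6*s^2 - 4*s - 10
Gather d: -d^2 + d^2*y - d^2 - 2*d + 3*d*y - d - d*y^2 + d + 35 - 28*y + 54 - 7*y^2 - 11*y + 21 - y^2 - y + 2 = d^2*(y - 2) + d*(-y^2 + 3*y - 2) - 8*y^2 - 40*y + 112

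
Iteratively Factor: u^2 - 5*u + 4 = (u - 4)*(u - 1)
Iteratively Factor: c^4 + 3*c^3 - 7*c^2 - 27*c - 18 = (c - 3)*(c^3 + 6*c^2 + 11*c + 6) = (c - 3)*(c + 1)*(c^2 + 5*c + 6) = (c - 3)*(c + 1)*(c + 3)*(c + 2)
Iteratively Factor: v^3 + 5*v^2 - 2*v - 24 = (v - 2)*(v^2 + 7*v + 12) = (v - 2)*(v + 4)*(v + 3)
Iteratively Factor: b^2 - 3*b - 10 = (b - 5)*(b + 2)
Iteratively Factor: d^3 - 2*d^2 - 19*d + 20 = (d + 4)*(d^2 - 6*d + 5) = (d - 5)*(d + 4)*(d - 1)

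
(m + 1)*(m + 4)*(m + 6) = m^3 + 11*m^2 + 34*m + 24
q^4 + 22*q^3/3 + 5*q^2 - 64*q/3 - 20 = (q - 5/3)*(q + 1)*(q + 2)*(q + 6)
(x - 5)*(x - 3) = x^2 - 8*x + 15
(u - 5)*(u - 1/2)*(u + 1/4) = u^3 - 21*u^2/4 + 9*u/8 + 5/8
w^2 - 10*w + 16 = (w - 8)*(w - 2)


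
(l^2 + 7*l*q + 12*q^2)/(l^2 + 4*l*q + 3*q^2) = (l + 4*q)/(l + q)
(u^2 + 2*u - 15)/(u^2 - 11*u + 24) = (u + 5)/(u - 8)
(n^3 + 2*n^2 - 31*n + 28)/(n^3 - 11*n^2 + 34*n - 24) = (n + 7)/(n - 6)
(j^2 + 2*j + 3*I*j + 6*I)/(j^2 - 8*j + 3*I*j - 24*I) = (j + 2)/(j - 8)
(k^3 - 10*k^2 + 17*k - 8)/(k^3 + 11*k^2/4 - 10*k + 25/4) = 4*(k^2 - 9*k + 8)/(4*k^2 + 15*k - 25)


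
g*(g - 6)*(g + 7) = g^3 + g^2 - 42*g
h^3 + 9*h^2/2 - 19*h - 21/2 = (h - 3)*(h + 1/2)*(h + 7)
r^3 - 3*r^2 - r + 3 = (r - 3)*(r - 1)*(r + 1)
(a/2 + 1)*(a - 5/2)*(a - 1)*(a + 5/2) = a^4/2 + a^3/2 - 33*a^2/8 - 25*a/8 + 25/4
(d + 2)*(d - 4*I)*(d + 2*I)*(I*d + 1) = I*d^4 + 3*d^3 + 2*I*d^3 + 6*d^2 + 6*I*d^2 + 8*d + 12*I*d + 16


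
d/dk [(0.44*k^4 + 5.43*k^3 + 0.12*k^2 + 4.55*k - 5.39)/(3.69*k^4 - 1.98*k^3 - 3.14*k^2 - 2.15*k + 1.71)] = (-20.9079*k^6 - 3.6488*k^5 - 70.0191*k^4 + 77.235*k^3 + 9.8683*k^2 - 33.4388*k - 3.808)/(13.6161*k^8 - 14.6124*k^7 - 19.2528*k^6 - 3.4326*k^5 + 30.9934*k^4 + 6.7304*k^3 - 6.1163*k^2 - 7.353*k + 2.9241)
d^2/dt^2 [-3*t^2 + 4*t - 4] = -6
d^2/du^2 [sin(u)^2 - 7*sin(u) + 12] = 7*sin(u) + 2*cos(2*u)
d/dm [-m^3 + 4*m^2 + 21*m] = -3*m^2 + 8*m + 21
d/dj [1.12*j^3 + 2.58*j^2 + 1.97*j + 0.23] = 3.36*j^2 + 5.16*j + 1.97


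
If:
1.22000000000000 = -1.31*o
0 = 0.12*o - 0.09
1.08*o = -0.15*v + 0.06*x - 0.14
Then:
No Solution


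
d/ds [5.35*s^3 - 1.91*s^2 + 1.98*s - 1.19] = 16.05*s^2 - 3.82*s + 1.98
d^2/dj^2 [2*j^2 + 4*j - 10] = 4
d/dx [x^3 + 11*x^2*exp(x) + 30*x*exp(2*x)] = 11*x^2*exp(x) + 3*x^2 + 60*x*exp(2*x) + 22*x*exp(x) + 30*exp(2*x)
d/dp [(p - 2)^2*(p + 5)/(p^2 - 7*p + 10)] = (p^2 - 10*p - 5)/(p^2 - 10*p + 25)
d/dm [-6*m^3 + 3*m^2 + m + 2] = -18*m^2 + 6*m + 1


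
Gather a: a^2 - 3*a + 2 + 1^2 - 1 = a^2 - 3*a + 2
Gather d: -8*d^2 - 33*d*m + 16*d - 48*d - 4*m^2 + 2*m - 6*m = -8*d^2 + d*(-33*m - 32) - 4*m^2 - 4*m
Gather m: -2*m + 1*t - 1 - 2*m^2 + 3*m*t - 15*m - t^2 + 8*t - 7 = -2*m^2 + m*(3*t - 17) - t^2 + 9*t - 8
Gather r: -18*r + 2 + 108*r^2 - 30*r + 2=108*r^2 - 48*r + 4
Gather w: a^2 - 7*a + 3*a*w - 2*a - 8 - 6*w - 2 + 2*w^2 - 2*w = a^2 - 9*a + 2*w^2 + w*(3*a - 8) - 10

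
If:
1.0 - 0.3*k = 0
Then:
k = 3.33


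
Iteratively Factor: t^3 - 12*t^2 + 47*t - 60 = (t - 4)*(t^2 - 8*t + 15) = (t - 4)*(t - 3)*(t - 5)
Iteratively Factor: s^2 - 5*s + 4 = (s - 1)*(s - 4)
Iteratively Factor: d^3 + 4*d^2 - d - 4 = (d - 1)*(d^2 + 5*d + 4) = (d - 1)*(d + 4)*(d + 1)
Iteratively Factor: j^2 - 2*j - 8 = (j + 2)*(j - 4)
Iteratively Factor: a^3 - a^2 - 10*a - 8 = (a + 2)*(a^2 - 3*a - 4) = (a - 4)*(a + 2)*(a + 1)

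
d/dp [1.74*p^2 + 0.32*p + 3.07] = 3.48*p + 0.32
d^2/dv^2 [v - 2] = 0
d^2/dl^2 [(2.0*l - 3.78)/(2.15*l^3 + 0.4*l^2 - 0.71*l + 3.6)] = (55.47*l^5 - 199.3566*l^4 - 45.2668*l^3 - 154.76778*l^2 + 164.70432*l + 17.299404)/(9.938375*l^9 + 5.547*l^8 - 8.813925*l^7 + 46.3234*l^6 + 21.486645*l^5 - 30.63948*l^4 + 77.099689*l^3 + 20.99628*l^2 - 27.6048*l + 46.656)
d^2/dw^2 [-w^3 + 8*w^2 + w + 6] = 16 - 6*w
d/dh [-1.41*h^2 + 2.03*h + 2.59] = 2.03 - 2.82*h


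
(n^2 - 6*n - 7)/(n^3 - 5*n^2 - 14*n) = (n + 1)/(n*(n + 2))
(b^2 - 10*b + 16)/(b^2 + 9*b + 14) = (b^2 - 10*b + 16)/(b^2 + 9*b + 14)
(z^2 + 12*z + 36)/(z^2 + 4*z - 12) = (z + 6)/(z - 2)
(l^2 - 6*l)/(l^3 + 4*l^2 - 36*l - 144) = l/(l^2 + 10*l + 24)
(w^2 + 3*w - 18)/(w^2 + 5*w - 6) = (w - 3)/(w - 1)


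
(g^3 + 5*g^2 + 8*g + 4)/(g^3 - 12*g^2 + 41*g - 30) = (g^3 + 5*g^2 + 8*g + 4)/(g^3 - 12*g^2 + 41*g - 30)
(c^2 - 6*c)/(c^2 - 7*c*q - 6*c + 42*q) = c/(c - 7*q)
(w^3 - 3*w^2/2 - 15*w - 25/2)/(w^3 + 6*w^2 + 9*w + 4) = (2*w^2 - 5*w - 25)/(2*(w^2 + 5*w + 4))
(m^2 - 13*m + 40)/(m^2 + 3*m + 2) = (m^2 - 13*m + 40)/(m^2 + 3*m + 2)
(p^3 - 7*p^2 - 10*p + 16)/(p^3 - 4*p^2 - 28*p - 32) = (p - 1)/(p + 2)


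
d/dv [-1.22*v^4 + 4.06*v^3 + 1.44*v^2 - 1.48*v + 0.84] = -4.88*v^3 + 12.18*v^2 + 2.88*v - 1.48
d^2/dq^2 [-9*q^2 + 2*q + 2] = -18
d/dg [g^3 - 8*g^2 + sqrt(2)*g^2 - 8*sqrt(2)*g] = 3*g^2 - 16*g + 2*sqrt(2)*g - 8*sqrt(2)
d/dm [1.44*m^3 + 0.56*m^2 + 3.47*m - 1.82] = 4.32*m^2 + 1.12*m + 3.47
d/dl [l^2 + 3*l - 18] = 2*l + 3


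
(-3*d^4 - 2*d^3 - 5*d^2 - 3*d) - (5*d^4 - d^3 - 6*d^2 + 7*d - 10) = -8*d^4 - d^3 + d^2 - 10*d + 10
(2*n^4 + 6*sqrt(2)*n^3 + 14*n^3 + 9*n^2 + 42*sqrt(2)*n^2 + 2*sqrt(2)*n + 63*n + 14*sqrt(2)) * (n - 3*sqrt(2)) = 2*n^5 + 14*n^4 - 27*n^3 - 189*n^2 - 25*sqrt(2)*n^2 - 175*sqrt(2)*n - 12*n - 84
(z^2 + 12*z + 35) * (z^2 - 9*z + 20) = z^4 + 3*z^3 - 53*z^2 - 75*z + 700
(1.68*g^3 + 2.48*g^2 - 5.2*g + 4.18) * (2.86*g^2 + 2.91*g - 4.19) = 4.8048*g^5 + 11.9816*g^4 - 14.6944*g^3 - 13.5684*g^2 + 33.9518*g - 17.5142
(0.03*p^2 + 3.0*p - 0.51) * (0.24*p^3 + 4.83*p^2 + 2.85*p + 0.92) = 0.0072*p^5 + 0.8649*p^4 + 14.4531*p^3 + 6.1143*p^2 + 1.3065*p - 0.4692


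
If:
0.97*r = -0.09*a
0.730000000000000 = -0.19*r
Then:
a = 41.41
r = -3.84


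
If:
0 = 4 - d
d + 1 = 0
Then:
No Solution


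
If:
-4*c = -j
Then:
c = j/4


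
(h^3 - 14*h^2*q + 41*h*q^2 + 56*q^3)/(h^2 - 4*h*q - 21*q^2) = (h^2 - 7*h*q - 8*q^2)/(h + 3*q)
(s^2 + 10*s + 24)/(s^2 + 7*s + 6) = (s + 4)/(s + 1)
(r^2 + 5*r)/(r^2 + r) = (r + 5)/(r + 1)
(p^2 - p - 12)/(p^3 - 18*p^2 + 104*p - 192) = (p + 3)/(p^2 - 14*p + 48)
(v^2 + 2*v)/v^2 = (v + 2)/v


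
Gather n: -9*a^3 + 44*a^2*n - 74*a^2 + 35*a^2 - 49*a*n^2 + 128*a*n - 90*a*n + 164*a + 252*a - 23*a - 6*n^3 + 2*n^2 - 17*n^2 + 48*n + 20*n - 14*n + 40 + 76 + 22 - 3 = -9*a^3 - 39*a^2 + 393*a - 6*n^3 + n^2*(-49*a - 15) + n*(44*a^2 + 38*a + 54) + 135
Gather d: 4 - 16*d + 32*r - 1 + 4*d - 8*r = -12*d + 24*r + 3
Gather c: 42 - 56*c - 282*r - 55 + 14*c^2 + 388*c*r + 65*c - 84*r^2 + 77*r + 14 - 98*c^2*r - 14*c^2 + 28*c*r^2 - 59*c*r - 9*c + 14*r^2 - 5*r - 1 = -98*c^2*r + c*(28*r^2 + 329*r) - 70*r^2 - 210*r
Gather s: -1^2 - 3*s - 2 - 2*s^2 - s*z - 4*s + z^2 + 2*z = -2*s^2 + s*(-z - 7) + z^2 + 2*z - 3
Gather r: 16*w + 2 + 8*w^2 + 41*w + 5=8*w^2 + 57*w + 7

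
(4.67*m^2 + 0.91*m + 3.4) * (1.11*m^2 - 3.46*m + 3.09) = 5.1837*m^4 - 15.1481*m^3 + 15.0557*m^2 - 8.9521*m + 10.506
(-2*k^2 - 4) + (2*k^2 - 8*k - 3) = -8*k - 7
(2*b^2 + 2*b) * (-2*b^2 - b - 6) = -4*b^4 - 6*b^3 - 14*b^2 - 12*b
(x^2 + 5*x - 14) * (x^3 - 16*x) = x^5 + 5*x^4 - 30*x^3 - 80*x^2 + 224*x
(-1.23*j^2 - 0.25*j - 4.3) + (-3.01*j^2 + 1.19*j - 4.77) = -4.24*j^2 + 0.94*j - 9.07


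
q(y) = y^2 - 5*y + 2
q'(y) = 2*y - 5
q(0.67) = -0.90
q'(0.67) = -3.66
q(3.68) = -2.86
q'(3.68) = 2.36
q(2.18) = -4.15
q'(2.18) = -0.64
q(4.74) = 0.77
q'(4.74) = 4.48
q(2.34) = -4.22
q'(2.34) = -0.32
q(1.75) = -3.69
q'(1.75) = -1.50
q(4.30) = -1.01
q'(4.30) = 3.60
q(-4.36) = 42.81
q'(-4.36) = -13.72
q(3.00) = -4.00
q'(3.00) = 1.00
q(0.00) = 2.00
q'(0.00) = -5.00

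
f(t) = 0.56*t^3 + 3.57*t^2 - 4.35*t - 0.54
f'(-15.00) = 266.55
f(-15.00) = -1022.04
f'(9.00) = 195.99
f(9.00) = 657.72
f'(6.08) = 101.16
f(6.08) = 230.85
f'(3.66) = 44.29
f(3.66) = 58.82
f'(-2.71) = -11.36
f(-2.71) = 26.32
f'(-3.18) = -10.07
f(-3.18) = 31.39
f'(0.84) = 2.83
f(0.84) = -1.34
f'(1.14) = 5.97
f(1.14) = -0.03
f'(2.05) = 17.35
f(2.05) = 10.37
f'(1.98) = 16.37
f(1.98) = 9.19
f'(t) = 1.68*t^2 + 7.14*t - 4.35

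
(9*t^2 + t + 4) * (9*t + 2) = 81*t^3 + 27*t^2 + 38*t + 8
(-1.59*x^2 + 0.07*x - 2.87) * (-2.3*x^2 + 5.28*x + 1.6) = 3.657*x^4 - 8.5562*x^3 + 4.4266*x^2 - 15.0416*x - 4.592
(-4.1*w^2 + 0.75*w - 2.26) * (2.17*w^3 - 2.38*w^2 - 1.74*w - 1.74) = -8.897*w^5 + 11.3855*w^4 + 0.4448*w^3 + 11.2078*w^2 + 2.6274*w + 3.9324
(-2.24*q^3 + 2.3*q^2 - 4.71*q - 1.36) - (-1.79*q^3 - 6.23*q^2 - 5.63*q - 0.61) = -0.45*q^3 + 8.53*q^2 + 0.92*q - 0.75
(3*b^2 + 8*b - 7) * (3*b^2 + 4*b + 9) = 9*b^4 + 36*b^3 + 38*b^2 + 44*b - 63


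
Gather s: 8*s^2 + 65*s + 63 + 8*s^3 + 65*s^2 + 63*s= 8*s^3 + 73*s^2 + 128*s + 63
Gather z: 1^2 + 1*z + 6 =z + 7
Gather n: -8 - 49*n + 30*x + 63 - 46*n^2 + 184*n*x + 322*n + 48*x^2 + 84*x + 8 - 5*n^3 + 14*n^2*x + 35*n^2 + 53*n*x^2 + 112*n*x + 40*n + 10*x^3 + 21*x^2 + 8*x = -5*n^3 + n^2*(14*x - 11) + n*(53*x^2 + 296*x + 313) + 10*x^3 + 69*x^2 + 122*x + 63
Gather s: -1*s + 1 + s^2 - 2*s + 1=s^2 - 3*s + 2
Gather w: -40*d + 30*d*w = 30*d*w - 40*d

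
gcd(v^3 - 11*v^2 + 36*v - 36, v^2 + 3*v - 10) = v - 2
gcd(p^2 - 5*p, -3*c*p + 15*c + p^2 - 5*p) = p - 5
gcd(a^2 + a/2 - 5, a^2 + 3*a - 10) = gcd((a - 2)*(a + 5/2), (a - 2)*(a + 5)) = a - 2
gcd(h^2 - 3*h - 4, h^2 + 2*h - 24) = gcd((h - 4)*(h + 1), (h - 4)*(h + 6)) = h - 4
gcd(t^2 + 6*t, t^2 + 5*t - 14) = 1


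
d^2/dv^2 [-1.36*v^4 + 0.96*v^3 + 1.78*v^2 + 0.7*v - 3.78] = -16.32*v^2 + 5.76*v + 3.56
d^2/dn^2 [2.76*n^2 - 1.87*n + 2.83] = 5.52000000000000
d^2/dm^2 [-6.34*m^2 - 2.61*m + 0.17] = -12.6800000000000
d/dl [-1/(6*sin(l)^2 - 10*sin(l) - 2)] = (6*sin(l) - 5)*cos(l)/(2*(-3*sin(l)^2 + 5*sin(l) + 1)^2)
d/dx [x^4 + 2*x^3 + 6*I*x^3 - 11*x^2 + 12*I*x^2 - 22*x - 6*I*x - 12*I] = 4*x^3 + x^2*(6 + 18*I) + x*(-22 + 24*I) - 22 - 6*I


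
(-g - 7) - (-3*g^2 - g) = 3*g^2 - 7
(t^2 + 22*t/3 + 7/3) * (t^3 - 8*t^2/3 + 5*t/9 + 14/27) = t^5 + 14*t^4/3 - 50*t^3/3 - 44*t^2/27 + 413*t/81 + 98/81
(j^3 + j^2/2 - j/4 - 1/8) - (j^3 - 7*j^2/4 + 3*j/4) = 9*j^2/4 - j - 1/8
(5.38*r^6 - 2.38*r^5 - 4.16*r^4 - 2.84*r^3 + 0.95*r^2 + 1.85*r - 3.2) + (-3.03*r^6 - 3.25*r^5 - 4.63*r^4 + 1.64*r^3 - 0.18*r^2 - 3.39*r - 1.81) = 2.35*r^6 - 5.63*r^5 - 8.79*r^4 - 1.2*r^3 + 0.77*r^2 - 1.54*r - 5.01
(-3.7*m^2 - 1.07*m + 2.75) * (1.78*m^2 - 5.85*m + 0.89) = -6.586*m^4 + 19.7404*m^3 + 7.8615*m^2 - 17.0398*m + 2.4475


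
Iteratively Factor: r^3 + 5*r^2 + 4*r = (r)*(r^2 + 5*r + 4) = r*(r + 4)*(r + 1)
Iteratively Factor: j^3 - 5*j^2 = (j - 5)*(j^2) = j*(j - 5)*(j)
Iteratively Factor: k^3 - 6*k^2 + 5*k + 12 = (k + 1)*(k^2 - 7*k + 12) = (k - 4)*(k + 1)*(k - 3)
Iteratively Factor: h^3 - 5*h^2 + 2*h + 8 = (h - 4)*(h^2 - h - 2) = (h - 4)*(h + 1)*(h - 2)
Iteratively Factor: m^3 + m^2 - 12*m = (m)*(m^2 + m - 12) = m*(m + 4)*(m - 3)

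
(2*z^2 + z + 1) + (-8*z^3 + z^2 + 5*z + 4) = -8*z^3 + 3*z^2 + 6*z + 5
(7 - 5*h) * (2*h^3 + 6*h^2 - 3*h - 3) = -10*h^4 - 16*h^3 + 57*h^2 - 6*h - 21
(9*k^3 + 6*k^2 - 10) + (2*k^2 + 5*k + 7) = 9*k^3 + 8*k^2 + 5*k - 3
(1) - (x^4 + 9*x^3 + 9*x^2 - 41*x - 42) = -x^4 - 9*x^3 - 9*x^2 + 41*x + 43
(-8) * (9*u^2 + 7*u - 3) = -72*u^2 - 56*u + 24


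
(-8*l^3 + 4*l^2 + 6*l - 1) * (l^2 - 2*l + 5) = -8*l^5 + 20*l^4 - 42*l^3 + 7*l^2 + 32*l - 5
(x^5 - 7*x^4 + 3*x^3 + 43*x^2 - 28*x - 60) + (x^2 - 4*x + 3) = x^5 - 7*x^4 + 3*x^3 + 44*x^2 - 32*x - 57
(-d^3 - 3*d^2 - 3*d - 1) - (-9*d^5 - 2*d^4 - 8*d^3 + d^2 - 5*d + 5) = 9*d^5 + 2*d^4 + 7*d^3 - 4*d^2 + 2*d - 6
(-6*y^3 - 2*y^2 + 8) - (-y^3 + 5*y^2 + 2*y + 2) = -5*y^3 - 7*y^2 - 2*y + 6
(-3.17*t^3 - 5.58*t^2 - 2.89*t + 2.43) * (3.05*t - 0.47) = -9.6685*t^4 - 15.5291*t^3 - 6.1919*t^2 + 8.7698*t - 1.1421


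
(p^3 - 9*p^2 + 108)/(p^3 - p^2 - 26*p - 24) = (p^2 - 3*p - 18)/(p^2 + 5*p + 4)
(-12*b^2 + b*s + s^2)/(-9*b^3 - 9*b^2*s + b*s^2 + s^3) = (4*b + s)/(3*b^2 + 4*b*s + s^2)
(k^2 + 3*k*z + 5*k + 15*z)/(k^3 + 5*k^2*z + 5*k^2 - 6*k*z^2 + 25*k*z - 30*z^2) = (-k - 3*z)/(-k^2 - 5*k*z + 6*z^2)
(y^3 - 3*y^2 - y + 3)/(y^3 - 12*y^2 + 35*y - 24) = (y + 1)/(y - 8)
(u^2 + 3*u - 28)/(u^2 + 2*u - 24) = (u + 7)/(u + 6)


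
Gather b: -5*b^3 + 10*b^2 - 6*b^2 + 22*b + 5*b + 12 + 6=-5*b^3 + 4*b^2 + 27*b + 18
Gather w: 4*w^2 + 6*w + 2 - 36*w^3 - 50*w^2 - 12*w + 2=-36*w^3 - 46*w^2 - 6*w + 4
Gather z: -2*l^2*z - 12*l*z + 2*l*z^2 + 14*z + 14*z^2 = z^2*(2*l + 14) + z*(-2*l^2 - 12*l + 14)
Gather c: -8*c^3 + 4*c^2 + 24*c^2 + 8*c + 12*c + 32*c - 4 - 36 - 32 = -8*c^3 + 28*c^2 + 52*c - 72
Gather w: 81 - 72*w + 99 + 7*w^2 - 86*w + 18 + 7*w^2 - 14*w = 14*w^2 - 172*w + 198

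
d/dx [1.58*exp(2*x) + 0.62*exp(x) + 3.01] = (3.16*exp(x) + 0.62)*exp(x)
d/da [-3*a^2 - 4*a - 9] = -6*a - 4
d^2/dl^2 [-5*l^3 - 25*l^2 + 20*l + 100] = -30*l - 50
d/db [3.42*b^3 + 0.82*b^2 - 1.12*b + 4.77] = 10.26*b^2 + 1.64*b - 1.12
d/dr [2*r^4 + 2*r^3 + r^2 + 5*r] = 8*r^3 + 6*r^2 + 2*r + 5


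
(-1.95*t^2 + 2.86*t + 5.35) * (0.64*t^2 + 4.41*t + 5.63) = -1.248*t^4 - 6.7691*t^3 + 5.0581*t^2 + 39.6953*t + 30.1205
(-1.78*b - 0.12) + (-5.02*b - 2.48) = -6.8*b - 2.6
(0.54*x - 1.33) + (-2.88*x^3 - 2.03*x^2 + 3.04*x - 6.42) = -2.88*x^3 - 2.03*x^2 + 3.58*x - 7.75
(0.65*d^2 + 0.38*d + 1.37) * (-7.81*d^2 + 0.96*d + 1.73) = -5.0765*d^4 - 2.3438*d^3 - 9.2104*d^2 + 1.9726*d + 2.3701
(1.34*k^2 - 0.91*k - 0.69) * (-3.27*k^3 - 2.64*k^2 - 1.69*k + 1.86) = -4.3818*k^5 - 0.5619*k^4 + 2.3941*k^3 + 5.8519*k^2 - 0.5265*k - 1.2834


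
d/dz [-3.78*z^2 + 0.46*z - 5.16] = 0.46 - 7.56*z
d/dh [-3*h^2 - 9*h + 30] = -6*h - 9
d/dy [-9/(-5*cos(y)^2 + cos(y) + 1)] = 9*(10*cos(y) - 1)*sin(y)/(-5*cos(y)^2 + cos(y) + 1)^2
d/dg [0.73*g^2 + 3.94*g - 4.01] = 1.46*g + 3.94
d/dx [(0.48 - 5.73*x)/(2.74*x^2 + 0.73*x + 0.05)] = (15.7002*x^2 - 2.6304*x - 0.6369)/(7.5076*x^4 + 4.0004*x^3 + 0.8069*x^2 + 0.073*x + 0.0025)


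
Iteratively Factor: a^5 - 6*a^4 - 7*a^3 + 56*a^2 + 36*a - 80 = (a + 2)*(a^4 - 8*a^3 + 9*a^2 + 38*a - 40) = (a - 1)*(a + 2)*(a^3 - 7*a^2 + 2*a + 40) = (a - 5)*(a - 1)*(a + 2)*(a^2 - 2*a - 8) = (a - 5)*(a - 4)*(a - 1)*(a + 2)*(a + 2)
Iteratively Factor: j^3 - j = (j + 1)*(j^2 - j) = (j - 1)*(j + 1)*(j)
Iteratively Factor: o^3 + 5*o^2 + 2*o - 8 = (o - 1)*(o^2 + 6*o + 8) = (o - 1)*(o + 2)*(o + 4)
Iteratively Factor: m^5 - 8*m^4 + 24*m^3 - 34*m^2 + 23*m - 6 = (m - 1)*(m^4 - 7*m^3 + 17*m^2 - 17*m + 6) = (m - 2)*(m - 1)*(m^3 - 5*m^2 + 7*m - 3) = (m - 2)*(m - 1)^2*(m^2 - 4*m + 3) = (m - 2)*(m - 1)^3*(m - 3)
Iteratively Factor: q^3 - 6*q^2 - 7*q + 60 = (q - 4)*(q^2 - 2*q - 15) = (q - 4)*(q + 3)*(q - 5)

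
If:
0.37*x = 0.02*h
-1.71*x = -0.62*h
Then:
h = 0.00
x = 0.00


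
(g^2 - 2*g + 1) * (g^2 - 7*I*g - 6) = g^4 - 2*g^3 - 7*I*g^3 - 5*g^2 + 14*I*g^2 + 12*g - 7*I*g - 6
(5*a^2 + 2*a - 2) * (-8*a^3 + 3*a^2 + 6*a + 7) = -40*a^5 - a^4 + 52*a^3 + 41*a^2 + 2*a - 14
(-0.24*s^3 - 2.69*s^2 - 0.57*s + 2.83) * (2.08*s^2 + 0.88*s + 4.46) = -0.4992*s^5 - 5.8064*s^4 - 4.6232*s^3 - 6.6126*s^2 - 0.0517999999999996*s + 12.6218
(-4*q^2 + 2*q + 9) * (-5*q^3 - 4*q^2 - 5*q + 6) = 20*q^5 + 6*q^4 - 33*q^3 - 70*q^2 - 33*q + 54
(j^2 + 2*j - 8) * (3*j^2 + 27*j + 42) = 3*j^4 + 33*j^3 + 72*j^2 - 132*j - 336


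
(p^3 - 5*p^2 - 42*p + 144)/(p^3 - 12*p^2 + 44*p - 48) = (p^3 - 5*p^2 - 42*p + 144)/(p^3 - 12*p^2 + 44*p - 48)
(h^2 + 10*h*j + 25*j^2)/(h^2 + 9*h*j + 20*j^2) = (h + 5*j)/(h + 4*j)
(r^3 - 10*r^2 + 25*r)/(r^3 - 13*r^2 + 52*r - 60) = r*(r - 5)/(r^2 - 8*r + 12)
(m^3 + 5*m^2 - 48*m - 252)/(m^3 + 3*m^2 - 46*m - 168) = (m + 6)/(m + 4)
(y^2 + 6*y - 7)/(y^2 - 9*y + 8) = (y + 7)/(y - 8)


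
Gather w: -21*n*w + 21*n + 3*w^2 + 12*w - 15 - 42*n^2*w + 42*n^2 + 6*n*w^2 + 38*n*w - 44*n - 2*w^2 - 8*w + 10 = 42*n^2 - 23*n + w^2*(6*n + 1) + w*(-42*n^2 + 17*n + 4) - 5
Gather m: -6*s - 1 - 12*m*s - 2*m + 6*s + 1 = m*(-12*s - 2)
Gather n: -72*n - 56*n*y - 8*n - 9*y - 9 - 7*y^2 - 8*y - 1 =n*(-56*y - 80) - 7*y^2 - 17*y - 10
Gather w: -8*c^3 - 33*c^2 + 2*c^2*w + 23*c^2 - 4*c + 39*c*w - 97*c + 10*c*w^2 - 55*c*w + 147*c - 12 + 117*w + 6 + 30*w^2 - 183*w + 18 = -8*c^3 - 10*c^2 + 46*c + w^2*(10*c + 30) + w*(2*c^2 - 16*c - 66) + 12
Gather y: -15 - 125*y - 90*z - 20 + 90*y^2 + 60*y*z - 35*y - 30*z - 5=90*y^2 + y*(60*z - 160) - 120*z - 40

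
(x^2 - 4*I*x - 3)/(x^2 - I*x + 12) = (x^2 - 4*I*x - 3)/(x^2 - I*x + 12)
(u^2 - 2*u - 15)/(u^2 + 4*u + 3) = (u - 5)/(u + 1)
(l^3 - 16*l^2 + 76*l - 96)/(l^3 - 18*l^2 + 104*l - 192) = (l - 2)/(l - 4)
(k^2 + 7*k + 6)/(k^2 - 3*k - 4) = (k + 6)/(k - 4)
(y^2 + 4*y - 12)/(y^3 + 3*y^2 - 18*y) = (y - 2)/(y*(y - 3))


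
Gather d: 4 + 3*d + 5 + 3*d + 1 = 6*d + 10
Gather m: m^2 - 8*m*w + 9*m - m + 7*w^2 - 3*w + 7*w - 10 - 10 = m^2 + m*(8 - 8*w) + 7*w^2 + 4*w - 20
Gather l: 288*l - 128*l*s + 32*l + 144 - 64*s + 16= l*(320 - 128*s) - 64*s + 160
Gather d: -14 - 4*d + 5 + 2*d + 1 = -2*d - 8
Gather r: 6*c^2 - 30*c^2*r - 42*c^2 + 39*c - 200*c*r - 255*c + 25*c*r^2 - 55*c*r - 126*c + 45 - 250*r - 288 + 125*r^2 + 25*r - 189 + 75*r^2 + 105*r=-36*c^2 - 342*c + r^2*(25*c + 200) + r*(-30*c^2 - 255*c - 120) - 432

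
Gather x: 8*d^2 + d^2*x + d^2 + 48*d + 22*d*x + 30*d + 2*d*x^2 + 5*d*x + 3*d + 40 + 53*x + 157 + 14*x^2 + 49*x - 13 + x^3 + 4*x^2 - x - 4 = 9*d^2 + 81*d + x^3 + x^2*(2*d + 18) + x*(d^2 + 27*d + 101) + 180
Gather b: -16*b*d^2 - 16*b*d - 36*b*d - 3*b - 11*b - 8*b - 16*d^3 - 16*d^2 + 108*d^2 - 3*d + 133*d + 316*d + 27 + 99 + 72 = b*(-16*d^2 - 52*d - 22) - 16*d^3 + 92*d^2 + 446*d + 198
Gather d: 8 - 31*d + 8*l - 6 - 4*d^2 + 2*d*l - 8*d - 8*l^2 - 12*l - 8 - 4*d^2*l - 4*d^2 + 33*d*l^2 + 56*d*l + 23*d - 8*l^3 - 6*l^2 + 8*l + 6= d^2*(-4*l - 8) + d*(33*l^2 + 58*l - 16) - 8*l^3 - 14*l^2 + 4*l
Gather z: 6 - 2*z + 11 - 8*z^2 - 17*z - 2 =-8*z^2 - 19*z + 15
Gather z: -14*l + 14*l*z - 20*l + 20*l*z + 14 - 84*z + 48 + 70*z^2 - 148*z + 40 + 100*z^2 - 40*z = -34*l + 170*z^2 + z*(34*l - 272) + 102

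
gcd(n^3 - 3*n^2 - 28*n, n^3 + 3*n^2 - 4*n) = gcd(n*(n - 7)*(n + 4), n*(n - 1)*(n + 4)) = n^2 + 4*n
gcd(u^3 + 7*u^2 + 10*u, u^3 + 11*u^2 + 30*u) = u^2 + 5*u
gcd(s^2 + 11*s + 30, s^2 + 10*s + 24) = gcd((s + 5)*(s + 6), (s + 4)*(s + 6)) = s + 6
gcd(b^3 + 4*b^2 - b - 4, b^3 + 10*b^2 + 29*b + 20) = b^2 + 5*b + 4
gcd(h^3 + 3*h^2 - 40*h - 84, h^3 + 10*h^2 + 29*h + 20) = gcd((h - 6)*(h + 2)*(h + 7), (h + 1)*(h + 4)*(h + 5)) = 1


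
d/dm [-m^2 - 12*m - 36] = -2*m - 12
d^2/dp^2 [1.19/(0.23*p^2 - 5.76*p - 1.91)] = (0.125902*p^2 - 3.153024*p - 1.19*(0.46*p - 5.76)*(0.92*p - 11.52) - 1.045534)/(-0.23*p^2 + 5.76*p + 1.91)^3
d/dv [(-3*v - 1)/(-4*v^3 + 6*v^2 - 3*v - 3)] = 6*(-4*v^3 + v^2 + 2*v + 1)/(16*v^6 - 48*v^5 + 60*v^4 - 12*v^3 - 27*v^2 + 18*v + 9)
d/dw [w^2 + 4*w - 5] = 2*w + 4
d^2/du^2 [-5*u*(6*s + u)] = -10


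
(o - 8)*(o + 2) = o^2 - 6*o - 16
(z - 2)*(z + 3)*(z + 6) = z^3 + 7*z^2 - 36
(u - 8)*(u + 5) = u^2 - 3*u - 40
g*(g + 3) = g^2 + 3*g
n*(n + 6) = n^2 + 6*n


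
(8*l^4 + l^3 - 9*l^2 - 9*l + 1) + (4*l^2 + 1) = 8*l^4 + l^3 - 5*l^2 - 9*l + 2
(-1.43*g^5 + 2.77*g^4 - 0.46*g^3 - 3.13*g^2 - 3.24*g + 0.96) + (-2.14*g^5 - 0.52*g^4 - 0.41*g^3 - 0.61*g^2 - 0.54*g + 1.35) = -3.57*g^5 + 2.25*g^4 - 0.87*g^3 - 3.74*g^2 - 3.78*g + 2.31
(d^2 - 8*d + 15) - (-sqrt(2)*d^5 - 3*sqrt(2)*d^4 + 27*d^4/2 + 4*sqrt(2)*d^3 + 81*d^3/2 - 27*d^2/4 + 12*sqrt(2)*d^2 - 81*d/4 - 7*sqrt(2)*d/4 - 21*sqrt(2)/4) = sqrt(2)*d^5 - 27*d^4/2 + 3*sqrt(2)*d^4 - 81*d^3/2 - 4*sqrt(2)*d^3 - 12*sqrt(2)*d^2 + 31*d^2/4 + 7*sqrt(2)*d/4 + 49*d/4 + 21*sqrt(2)/4 + 15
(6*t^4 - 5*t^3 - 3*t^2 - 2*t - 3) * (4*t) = 24*t^5 - 20*t^4 - 12*t^3 - 8*t^2 - 12*t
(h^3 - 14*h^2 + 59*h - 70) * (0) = 0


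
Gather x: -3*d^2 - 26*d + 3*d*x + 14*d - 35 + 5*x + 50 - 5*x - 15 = -3*d^2 + 3*d*x - 12*d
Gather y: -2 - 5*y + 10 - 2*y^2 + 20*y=-2*y^2 + 15*y + 8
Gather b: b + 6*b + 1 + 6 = 7*b + 7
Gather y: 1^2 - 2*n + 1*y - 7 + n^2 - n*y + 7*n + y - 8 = n^2 + 5*n + y*(2 - n) - 14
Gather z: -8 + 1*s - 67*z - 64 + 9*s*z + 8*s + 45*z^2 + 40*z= 9*s + 45*z^2 + z*(9*s - 27) - 72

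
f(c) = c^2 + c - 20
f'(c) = 2*c + 1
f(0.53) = -19.19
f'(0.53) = 2.06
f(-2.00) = -18.00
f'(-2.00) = -3.00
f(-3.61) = -10.58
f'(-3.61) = -6.22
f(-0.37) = -20.23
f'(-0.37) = 0.26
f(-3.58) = -10.76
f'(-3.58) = -6.16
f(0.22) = -19.73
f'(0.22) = 1.44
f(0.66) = -18.90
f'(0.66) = 2.32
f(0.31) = -19.59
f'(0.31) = 1.62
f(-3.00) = -14.00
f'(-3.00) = -5.00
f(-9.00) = 52.00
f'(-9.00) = -17.00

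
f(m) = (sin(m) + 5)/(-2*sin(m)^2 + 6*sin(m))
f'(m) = (4*sin(m)*cos(m) - 6*cos(m))*(sin(m) + 5)/(-2*sin(m)^2 + 6*sin(m))^2 + cos(m)/(-2*sin(m)^2 + 6*sin(m))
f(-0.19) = -3.99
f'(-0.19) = -22.81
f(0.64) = 1.95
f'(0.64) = -1.69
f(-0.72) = -0.90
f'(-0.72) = -1.37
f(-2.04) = -0.59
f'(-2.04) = 0.43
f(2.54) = 2.02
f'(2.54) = 1.96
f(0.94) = 1.64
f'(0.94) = -0.59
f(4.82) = -0.50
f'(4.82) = -0.08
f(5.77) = -1.32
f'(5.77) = -2.92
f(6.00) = -2.58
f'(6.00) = -10.13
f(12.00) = -1.18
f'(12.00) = -2.35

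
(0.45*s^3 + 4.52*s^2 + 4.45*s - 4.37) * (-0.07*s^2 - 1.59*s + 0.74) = -0.0315*s^5 - 1.0319*s^4 - 7.1653*s^3 - 3.4248*s^2 + 10.2413*s - 3.2338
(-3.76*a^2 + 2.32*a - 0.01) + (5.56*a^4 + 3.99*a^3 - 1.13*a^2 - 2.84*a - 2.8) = 5.56*a^4 + 3.99*a^3 - 4.89*a^2 - 0.52*a - 2.81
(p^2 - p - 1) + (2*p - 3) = p^2 + p - 4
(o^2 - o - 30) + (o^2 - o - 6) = 2*o^2 - 2*o - 36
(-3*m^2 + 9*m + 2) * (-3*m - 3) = 9*m^3 - 18*m^2 - 33*m - 6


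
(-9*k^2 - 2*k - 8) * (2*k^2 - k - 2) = -18*k^4 + 5*k^3 + 4*k^2 + 12*k + 16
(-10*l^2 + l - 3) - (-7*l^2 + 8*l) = -3*l^2 - 7*l - 3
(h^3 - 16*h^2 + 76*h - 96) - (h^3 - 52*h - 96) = -16*h^2 + 128*h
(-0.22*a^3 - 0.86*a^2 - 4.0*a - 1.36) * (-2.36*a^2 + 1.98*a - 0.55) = 0.5192*a^5 + 1.594*a^4 + 7.8582*a^3 - 4.2374*a^2 - 0.4928*a + 0.748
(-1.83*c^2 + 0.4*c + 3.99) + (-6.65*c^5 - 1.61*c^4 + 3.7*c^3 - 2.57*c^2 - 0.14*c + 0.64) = -6.65*c^5 - 1.61*c^4 + 3.7*c^3 - 4.4*c^2 + 0.26*c + 4.63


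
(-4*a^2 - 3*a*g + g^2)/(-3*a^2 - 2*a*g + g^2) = (4*a - g)/(3*a - g)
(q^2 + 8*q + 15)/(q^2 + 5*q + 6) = (q + 5)/(q + 2)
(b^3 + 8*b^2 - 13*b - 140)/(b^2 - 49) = (b^2 + b - 20)/(b - 7)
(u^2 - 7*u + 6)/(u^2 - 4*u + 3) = (u - 6)/(u - 3)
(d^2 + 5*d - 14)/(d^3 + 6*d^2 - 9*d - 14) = 1/(d + 1)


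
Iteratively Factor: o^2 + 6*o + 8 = (o + 4)*(o + 2)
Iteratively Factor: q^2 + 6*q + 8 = (q + 4)*(q + 2)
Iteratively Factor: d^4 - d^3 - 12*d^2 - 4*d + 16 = (d + 2)*(d^3 - 3*d^2 - 6*d + 8) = (d + 2)^2*(d^2 - 5*d + 4) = (d - 1)*(d + 2)^2*(d - 4)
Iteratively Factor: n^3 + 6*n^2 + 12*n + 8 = (n + 2)*(n^2 + 4*n + 4) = (n + 2)^2*(n + 2)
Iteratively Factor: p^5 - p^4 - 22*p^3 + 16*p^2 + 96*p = (p + 2)*(p^4 - 3*p^3 - 16*p^2 + 48*p) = p*(p + 2)*(p^3 - 3*p^2 - 16*p + 48) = p*(p - 3)*(p + 2)*(p^2 - 16) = p*(p - 4)*(p - 3)*(p + 2)*(p + 4)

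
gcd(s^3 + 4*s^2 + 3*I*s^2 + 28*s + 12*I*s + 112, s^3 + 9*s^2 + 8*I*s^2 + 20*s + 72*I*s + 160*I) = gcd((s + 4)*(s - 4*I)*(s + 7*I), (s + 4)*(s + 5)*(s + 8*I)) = s + 4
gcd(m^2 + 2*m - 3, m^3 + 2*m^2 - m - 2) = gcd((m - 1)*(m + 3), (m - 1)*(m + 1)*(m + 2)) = m - 1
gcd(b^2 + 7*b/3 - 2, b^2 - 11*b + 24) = 1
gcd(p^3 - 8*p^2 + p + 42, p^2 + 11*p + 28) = 1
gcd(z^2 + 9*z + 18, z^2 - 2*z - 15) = z + 3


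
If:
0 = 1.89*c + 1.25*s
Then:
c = -0.661375661375661*s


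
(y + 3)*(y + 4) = y^2 + 7*y + 12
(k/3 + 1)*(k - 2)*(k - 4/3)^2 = k^4/3 - 5*k^3/9 - 62*k^2/27 + 160*k/27 - 32/9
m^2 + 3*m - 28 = (m - 4)*(m + 7)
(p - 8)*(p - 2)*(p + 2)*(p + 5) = p^4 - 3*p^3 - 44*p^2 + 12*p + 160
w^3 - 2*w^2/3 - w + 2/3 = (w - 1)*(w - 2/3)*(w + 1)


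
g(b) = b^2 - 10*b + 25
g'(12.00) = 14.00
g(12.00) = 49.00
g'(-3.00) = -16.00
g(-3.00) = 64.00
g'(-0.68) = -11.36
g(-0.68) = 32.26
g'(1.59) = -6.82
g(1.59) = 11.63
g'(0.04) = -9.92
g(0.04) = 24.60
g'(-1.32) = -12.64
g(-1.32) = 39.94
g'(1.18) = -7.64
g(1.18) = 14.59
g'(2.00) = -6.00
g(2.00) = 9.00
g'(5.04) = 0.08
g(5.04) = 0.00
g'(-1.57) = -13.14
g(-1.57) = 43.16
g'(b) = 2*b - 10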